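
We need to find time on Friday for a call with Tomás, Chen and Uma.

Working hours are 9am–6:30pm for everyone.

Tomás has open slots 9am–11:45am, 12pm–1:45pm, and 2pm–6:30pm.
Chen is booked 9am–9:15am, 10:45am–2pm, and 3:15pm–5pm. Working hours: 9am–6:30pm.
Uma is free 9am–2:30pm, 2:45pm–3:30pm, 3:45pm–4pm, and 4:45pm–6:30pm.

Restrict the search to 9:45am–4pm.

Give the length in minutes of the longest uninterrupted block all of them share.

Chen free within 09:00–18:30: 09:15–10:45, 14:00–15:15, 17:00–18:30.
Tomás ∩ Chen: 09:15–10:45, 14:00–15:15, 17:00–18:30.
Tomás ∩ Chen ∩ Uma: 09:15–10:45, 14:00–14:30, 14:45–15:15, 17:00–18:30.
Restricted to 09:45–16:00: 09:45–10:45, 14:00–14:30, 14:45–15:15.
Common window lengths: 60, 30, 30 min; longest is 60.

60 minutes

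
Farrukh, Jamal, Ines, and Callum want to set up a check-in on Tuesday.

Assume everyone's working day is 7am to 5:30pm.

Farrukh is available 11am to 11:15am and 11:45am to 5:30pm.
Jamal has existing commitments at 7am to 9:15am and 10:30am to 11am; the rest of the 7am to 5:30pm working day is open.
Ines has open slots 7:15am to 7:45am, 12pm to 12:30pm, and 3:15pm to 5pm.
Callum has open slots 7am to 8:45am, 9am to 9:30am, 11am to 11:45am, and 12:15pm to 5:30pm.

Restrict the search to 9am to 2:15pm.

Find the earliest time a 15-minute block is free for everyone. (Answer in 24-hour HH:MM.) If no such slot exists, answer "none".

Jamal free within 07:00–17:30: 09:15–10:30, 11:00–17:30.
Farrukh ∩ Jamal: 11:00–11:15, 11:45–17:30.
Farrukh ∩ Jamal ∩ Ines: 12:00–12:30, 15:15–17:00.
Farrukh ∩ Jamal ∩ Ines ∩ Callum: 12:15–12:30, 15:15–17:00.
Restricted to 09:00–14:15: 12:15–12:30.
Windows ≥ 15 min: 12:15–12:30.
Earliest such window starts at 12:15.

12:15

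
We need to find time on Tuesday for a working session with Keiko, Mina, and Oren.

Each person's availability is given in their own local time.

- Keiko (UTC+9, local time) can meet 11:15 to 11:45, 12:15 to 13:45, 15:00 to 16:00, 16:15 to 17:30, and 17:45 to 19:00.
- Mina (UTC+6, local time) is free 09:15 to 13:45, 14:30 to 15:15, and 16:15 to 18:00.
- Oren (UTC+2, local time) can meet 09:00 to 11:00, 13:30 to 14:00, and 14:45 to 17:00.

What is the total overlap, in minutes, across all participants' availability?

Keiko → UTC: 02:15–02:45, 03:15–04:45, 06:00–07:00, 07:15–08:30, 08:45–10:00.
Mina → UTC: 03:15–07:45, 08:30–09:15, 10:15–12:00.
Oren → UTC: 07:00–09:00, 11:30–12:00, 12:45–15:00.
Keiko ∩ Mina: 03:15–04:45, 06:00–07:00, 07:15–07:45, 08:45–09:15.
Keiko ∩ Mina ∩ Oren: 07:15–07:45, 08:45–09:00.
Total common minutes: 30 + 15 = 45.

45 minutes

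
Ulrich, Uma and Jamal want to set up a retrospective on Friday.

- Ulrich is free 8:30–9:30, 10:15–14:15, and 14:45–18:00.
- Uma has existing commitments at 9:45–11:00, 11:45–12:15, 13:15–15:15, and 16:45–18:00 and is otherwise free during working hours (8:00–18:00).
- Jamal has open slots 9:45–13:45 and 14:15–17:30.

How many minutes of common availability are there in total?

Uma free within 08:00–18:00: 08:00–09:45, 11:00–11:45, 12:15–13:15, 15:15–16:45.
Ulrich ∩ Uma: 08:30–09:30, 11:00–11:45, 12:15–13:15, 15:15–16:45.
Ulrich ∩ Uma ∩ Jamal: 11:00–11:45, 12:15–13:15, 15:15–16:45.
Total common minutes: 45 + 60 + 90 = 195.

195 minutes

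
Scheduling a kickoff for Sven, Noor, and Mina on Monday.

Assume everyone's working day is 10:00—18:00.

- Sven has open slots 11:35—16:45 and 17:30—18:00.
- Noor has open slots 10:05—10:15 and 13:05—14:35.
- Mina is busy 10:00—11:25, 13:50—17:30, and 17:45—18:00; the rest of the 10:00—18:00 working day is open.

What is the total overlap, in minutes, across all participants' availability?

Mina free within 10:00–18:00: 11:25–13:50, 17:30–17:45.
Sven ∩ Noor: 13:05–14:35.
Sven ∩ Noor ∩ Mina: 13:05–13:50.
Total common minutes: 45.

45 minutes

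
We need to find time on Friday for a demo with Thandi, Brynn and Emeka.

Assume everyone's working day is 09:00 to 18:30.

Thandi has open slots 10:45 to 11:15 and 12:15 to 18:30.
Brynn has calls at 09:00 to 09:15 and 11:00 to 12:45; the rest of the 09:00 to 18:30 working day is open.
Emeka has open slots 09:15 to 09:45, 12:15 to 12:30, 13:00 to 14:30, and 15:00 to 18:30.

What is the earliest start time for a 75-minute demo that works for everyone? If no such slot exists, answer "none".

13:00

Brynn free within 09:00–18:30: 09:15–11:00, 12:45–18:30.
Thandi ∩ Brynn: 10:45–11:00, 12:45–18:30.
Thandi ∩ Brynn ∩ Emeka: 13:00–14:30, 15:00–18:30.
Windows ≥ 75 min: 13:00–14:30, 15:00–18:30.
Earliest such window starts at 13:00.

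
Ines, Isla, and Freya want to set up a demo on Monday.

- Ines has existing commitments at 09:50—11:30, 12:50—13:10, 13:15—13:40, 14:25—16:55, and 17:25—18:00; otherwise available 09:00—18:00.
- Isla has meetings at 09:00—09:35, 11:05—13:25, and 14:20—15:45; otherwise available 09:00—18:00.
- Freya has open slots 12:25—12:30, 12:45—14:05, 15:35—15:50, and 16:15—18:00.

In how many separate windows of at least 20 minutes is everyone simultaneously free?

Ines free within 09:00–18:00: 09:00–09:50, 11:30–12:50, 13:10–13:15, 13:40–14:25, 16:55–17:25.
Isla free within 09:00–18:00: 09:35–11:05, 13:25–14:20, 15:45–18:00.
Ines ∩ Isla: 09:35–09:50, 13:40–14:20, 16:55–17:25.
Ines ∩ Isla ∩ Freya: 13:40–14:05, 16:55–17:25.
Windows ≥ 20 min: 13:40–14:05, 16:55–17:25.
That's 2 windows.

2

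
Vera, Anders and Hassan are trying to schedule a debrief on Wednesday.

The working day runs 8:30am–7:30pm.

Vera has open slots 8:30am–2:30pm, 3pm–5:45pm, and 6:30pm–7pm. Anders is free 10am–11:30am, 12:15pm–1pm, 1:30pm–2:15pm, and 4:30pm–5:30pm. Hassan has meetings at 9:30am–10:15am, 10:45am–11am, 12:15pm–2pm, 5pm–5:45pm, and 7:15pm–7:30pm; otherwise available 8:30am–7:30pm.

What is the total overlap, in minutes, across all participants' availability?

Hassan free within 08:30–19:30: 08:30–09:30, 10:15–10:45, 11:00–12:15, 14:00–17:00, 17:45–19:15.
Vera ∩ Anders: 10:00–11:30, 12:15–13:00, 13:30–14:15, 16:30–17:30.
Vera ∩ Anders ∩ Hassan: 10:15–10:45, 11:00–11:30, 14:00–14:15, 16:30–17:00.
Total common minutes: 30 + 30 + 15 + 30 = 105.

105 minutes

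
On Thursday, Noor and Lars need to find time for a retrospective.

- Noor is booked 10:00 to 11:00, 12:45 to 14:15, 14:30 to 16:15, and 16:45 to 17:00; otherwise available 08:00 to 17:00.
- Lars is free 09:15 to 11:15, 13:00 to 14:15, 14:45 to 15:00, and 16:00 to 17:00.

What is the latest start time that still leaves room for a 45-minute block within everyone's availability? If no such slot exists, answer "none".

Noor free within 08:00–17:00: 08:00–10:00, 11:00–12:45, 14:15–14:30, 16:15–16:45.
Noor ∩ Lars: 09:15–10:00, 11:00–11:15, 16:15–16:45.
Windows ≥ 45 min: 09:15–10:00.
Latest start in the last window 09:15–10:00 is 10:00 − 45 min = 09:15.

09:15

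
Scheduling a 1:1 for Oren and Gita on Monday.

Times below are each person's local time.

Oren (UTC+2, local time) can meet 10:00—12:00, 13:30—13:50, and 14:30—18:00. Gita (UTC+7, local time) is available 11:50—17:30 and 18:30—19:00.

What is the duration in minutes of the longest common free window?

120 minutes

Oren → UTC: 08:00–10:00, 11:30–11:50, 12:30–16:00.
Gita → UTC: 04:50–10:30, 11:30–12:00.
Oren ∩ Gita: 08:00–10:00, 11:30–11:50.
Common window lengths: 120, 20 min; longest is 120.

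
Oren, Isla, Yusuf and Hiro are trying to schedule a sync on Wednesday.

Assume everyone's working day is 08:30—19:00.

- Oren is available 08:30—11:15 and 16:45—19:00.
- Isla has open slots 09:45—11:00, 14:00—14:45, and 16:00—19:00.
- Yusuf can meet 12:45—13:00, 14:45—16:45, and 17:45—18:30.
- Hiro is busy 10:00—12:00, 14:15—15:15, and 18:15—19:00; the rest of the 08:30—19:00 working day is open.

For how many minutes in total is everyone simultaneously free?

Hiro free within 08:30–19:00: 08:30–10:00, 12:00–14:15, 15:15–18:15.
Oren ∩ Isla: 09:45–11:00, 16:45–19:00.
Oren ∩ Isla ∩ Yusuf: 17:45–18:30.
Oren ∩ Isla ∩ Yusuf ∩ Hiro: 17:45–18:15.
Total common minutes: 30.

30 minutes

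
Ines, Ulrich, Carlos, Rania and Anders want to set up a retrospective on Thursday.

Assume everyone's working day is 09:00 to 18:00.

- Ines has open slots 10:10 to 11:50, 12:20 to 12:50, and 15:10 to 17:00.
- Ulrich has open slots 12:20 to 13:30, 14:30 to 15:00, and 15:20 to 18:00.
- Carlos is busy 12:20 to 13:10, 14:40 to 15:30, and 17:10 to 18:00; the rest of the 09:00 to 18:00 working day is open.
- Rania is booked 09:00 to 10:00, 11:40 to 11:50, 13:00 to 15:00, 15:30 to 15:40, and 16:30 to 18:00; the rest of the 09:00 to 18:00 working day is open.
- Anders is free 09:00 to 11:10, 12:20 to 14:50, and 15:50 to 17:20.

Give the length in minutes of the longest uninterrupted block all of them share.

40 minutes

Carlos free within 09:00–18:00: 09:00–12:20, 13:10–14:40, 15:30–17:10.
Rania free within 09:00–18:00: 10:00–11:40, 11:50–13:00, 15:00–15:30, 15:40–16:30.
Ines ∩ Ulrich: 12:20–12:50, 15:20–17:00.
Ines ∩ Ulrich ∩ Carlos: 15:30–17:00.
Ines ∩ Ulrich ∩ Carlos ∩ Rania: 15:40–16:30.
Ines ∩ Ulrich ∩ Carlos ∩ Rania ∩ Anders: 15:50–16:30.
Single common window of 40 minutes.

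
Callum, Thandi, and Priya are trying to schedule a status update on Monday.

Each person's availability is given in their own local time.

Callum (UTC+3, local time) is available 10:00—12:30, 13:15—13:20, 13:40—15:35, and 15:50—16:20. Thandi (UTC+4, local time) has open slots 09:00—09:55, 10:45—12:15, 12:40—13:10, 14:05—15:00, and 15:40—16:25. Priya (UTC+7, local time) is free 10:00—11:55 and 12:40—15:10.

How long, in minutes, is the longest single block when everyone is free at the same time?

70 minutes

Callum → UTC: 07:00–09:30, 10:15–10:20, 10:40–12:35, 12:50–13:20.
Thandi → UTC: 05:00–05:55, 06:45–08:15, 08:40–09:10, 10:05–11:00, 11:40–12:25.
Priya → UTC: 03:00–04:55, 05:40–08:10.
Callum ∩ Thandi: 07:00–08:15, 08:40–09:10, 10:15–10:20, 10:40–11:00, 11:40–12:25.
Callum ∩ Thandi ∩ Priya: 07:00–08:10.
Single common window of 70 minutes.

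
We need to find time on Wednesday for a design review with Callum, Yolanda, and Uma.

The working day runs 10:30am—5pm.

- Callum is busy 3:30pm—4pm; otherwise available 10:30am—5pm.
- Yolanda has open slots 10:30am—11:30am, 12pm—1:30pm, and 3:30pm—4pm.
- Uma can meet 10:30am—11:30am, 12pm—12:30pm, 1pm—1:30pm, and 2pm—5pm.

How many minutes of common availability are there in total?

Callum free within 10:30–17:00: 10:30–15:30, 16:00–17:00.
Callum ∩ Yolanda: 10:30–11:30, 12:00–13:30.
Callum ∩ Yolanda ∩ Uma: 10:30–11:30, 12:00–12:30, 13:00–13:30.
Total common minutes: 60 + 30 + 30 = 120.

120 minutes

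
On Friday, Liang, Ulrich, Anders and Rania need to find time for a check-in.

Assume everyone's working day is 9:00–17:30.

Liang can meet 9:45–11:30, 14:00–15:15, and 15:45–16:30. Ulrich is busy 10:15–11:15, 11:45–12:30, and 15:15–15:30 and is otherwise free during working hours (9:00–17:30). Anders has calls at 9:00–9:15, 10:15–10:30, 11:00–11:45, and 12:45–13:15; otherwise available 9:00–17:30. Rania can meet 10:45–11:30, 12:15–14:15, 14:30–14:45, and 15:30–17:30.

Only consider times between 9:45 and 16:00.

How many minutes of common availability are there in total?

45 minutes

Ulrich free within 09:00–17:30: 09:00–10:15, 11:15–11:45, 12:30–15:15, 15:30–17:30.
Anders free within 09:00–17:30: 09:15–10:15, 10:30–11:00, 11:45–12:45, 13:15–17:30.
Liang ∩ Ulrich: 09:45–10:15, 11:15–11:30, 14:00–15:15, 15:45–16:30.
Liang ∩ Ulrich ∩ Anders: 09:45–10:15, 14:00–15:15, 15:45–16:30.
Liang ∩ Ulrich ∩ Anders ∩ Rania: 14:00–14:15, 14:30–14:45, 15:45–16:30.
Restricted to 09:45–16:00: 14:00–14:15, 14:30–14:45, 15:45–16:00.
Total common minutes: 15 + 15 + 15 = 45.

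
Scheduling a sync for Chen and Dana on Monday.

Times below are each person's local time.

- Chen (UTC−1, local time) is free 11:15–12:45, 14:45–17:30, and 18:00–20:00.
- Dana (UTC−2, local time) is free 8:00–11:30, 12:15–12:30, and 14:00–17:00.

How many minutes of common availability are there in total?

225 minutes

Chen → UTC: 12:15–13:45, 15:45–18:30, 19:00–21:00.
Dana → UTC: 10:00–13:30, 14:15–14:30, 16:00–19:00.
Chen ∩ Dana: 12:15–13:30, 16:00–18:30.
Total common minutes: 75 + 150 = 225.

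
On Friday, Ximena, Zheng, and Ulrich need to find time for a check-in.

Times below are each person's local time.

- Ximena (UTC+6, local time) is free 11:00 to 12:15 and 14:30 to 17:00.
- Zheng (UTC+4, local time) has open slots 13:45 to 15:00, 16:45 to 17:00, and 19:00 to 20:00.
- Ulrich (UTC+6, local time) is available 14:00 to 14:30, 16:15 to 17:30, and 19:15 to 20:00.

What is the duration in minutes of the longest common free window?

45 minutes

Ximena → UTC: 05:00–06:15, 08:30–11:00.
Zheng → UTC: 09:45–11:00, 12:45–13:00, 15:00–16:00.
Ulrich → UTC: 08:00–08:30, 10:15–11:30, 13:15–14:00.
Ximena ∩ Zheng: 09:45–11:00.
Ximena ∩ Zheng ∩ Ulrich: 10:15–11:00.
Single common window of 45 minutes.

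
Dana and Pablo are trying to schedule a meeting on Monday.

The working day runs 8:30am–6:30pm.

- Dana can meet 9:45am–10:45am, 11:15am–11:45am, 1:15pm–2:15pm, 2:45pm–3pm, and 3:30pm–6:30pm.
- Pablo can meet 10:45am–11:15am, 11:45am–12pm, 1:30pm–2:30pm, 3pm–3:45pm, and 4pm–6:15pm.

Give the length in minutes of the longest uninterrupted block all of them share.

Dana ∩ Pablo: 13:30–14:15, 15:30–15:45, 16:00–18:15.
Common window lengths: 45, 15, 135 min; longest is 135.

135 minutes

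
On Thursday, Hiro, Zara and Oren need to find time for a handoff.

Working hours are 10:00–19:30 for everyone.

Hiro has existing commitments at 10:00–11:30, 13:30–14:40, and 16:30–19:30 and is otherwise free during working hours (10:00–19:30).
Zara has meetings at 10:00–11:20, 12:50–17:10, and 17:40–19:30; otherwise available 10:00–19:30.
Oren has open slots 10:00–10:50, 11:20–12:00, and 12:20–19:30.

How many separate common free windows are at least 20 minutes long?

2

Hiro free within 10:00–19:30: 11:30–13:30, 14:40–16:30.
Zara free within 10:00–19:30: 11:20–12:50, 17:10–17:40.
Hiro ∩ Zara: 11:30–12:50.
Hiro ∩ Zara ∩ Oren: 11:30–12:00, 12:20–12:50.
Windows ≥ 20 min: 11:30–12:00, 12:20–12:50.
That's 2 windows.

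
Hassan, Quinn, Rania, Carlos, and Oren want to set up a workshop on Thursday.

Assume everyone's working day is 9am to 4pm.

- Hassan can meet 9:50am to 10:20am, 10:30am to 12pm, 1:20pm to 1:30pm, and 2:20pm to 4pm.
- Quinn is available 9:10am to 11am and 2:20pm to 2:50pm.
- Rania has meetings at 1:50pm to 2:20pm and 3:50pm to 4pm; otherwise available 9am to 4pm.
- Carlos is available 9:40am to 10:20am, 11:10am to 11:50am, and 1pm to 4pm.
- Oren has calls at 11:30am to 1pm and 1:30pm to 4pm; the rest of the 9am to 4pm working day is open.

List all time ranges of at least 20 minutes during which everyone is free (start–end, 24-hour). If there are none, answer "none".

09:50–10:20

Rania free within 09:00–16:00: 09:00–13:50, 14:20–15:50.
Oren free within 09:00–16:00: 09:00–11:30, 13:00–13:30.
Hassan ∩ Quinn: 09:50–10:20, 10:30–11:00, 14:20–14:50.
Hassan ∩ Quinn ∩ Rania: 09:50–10:20, 10:30–11:00, 14:20–14:50.
Hassan ∩ Quinn ∩ Rania ∩ Carlos: 09:50–10:20, 14:20–14:50.
Hassan ∩ Quinn ∩ Rania ∩ Carlos ∩ Oren: 09:50–10:20.
Windows ≥ 20 min: 09:50–10:20.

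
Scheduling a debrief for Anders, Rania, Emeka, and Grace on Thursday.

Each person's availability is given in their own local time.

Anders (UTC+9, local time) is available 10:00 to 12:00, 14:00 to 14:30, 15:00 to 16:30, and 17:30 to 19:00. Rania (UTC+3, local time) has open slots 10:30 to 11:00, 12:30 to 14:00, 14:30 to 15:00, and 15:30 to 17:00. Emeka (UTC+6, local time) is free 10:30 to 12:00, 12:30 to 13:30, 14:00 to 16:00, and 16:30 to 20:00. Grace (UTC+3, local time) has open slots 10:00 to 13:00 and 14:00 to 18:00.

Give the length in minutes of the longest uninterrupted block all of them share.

30 minutes

Anders → UTC: 01:00–03:00, 05:00–05:30, 06:00–07:30, 08:30–10:00.
Rania → UTC: 07:30–08:00, 09:30–11:00, 11:30–12:00, 12:30–14:00.
Emeka → UTC: 04:30–06:00, 06:30–07:30, 08:00–10:00, 10:30–14:00.
Grace → UTC: 07:00–10:00, 11:00–15:00.
Anders ∩ Rania: 09:30–10:00.
Anders ∩ Rania ∩ Emeka: 09:30–10:00.
Anders ∩ Rania ∩ Emeka ∩ Grace: 09:30–10:00.
Single common window of 30 minutes.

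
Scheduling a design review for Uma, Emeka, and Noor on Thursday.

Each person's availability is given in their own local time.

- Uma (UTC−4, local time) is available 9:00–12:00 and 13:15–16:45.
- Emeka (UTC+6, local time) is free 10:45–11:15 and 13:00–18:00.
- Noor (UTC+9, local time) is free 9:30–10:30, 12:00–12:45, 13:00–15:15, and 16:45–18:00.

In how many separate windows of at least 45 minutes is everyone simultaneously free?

0

Uma → UTC: 13:00–16:00, 17:15–20:45.
Emeka → UTC: 04:45–05:15, 07:00–12:00.
Noor → UTC: 00:30–01:30, 03:00–03:45, 04:00–06:15, 07:45–09:00.
Uma ∩ Emeka: (none).
Uma ∩ Emeka ∩ Noor: (none).
Windows ≥ 45 min: (none).
That's 0 windows.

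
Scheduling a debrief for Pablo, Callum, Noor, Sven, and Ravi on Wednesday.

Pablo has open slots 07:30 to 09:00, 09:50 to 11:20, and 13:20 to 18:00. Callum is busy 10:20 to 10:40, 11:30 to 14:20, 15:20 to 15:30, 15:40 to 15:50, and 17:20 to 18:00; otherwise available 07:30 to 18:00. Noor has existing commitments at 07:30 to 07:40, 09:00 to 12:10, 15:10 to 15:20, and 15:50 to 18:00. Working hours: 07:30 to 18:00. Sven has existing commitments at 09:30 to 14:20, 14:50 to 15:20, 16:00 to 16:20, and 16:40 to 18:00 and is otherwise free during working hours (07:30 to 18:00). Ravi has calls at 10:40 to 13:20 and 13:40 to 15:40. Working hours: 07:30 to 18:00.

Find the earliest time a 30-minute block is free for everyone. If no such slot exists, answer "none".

07:40

Callum free within 07:30–18:00: 07:30–10:20, 10:40–11:30, 14:20–15:20, 15:30–15:40, 15:50–17:20.
Noor free within 07:30–18:00: 07:40–09:00, 12:10–15:10, 15:20–15:50.
Sven free within 07:30–18:00: 07:30–09:30, 14:20–14:50, 15:20–16:00, 16:20–16:40.
Ravi free within 07:30–18:00: 07:30–10:40, 13:20–13:40, 15:40–18:00.
Pablo ∩ Callum: 07:30–09:00, 09:50–10:20, 10:40–11:20, 14:20–15:20, 15:30–15:40, 15:50–17:20.
Pablo ∩ Callum ∩ Noor: 07:40–09:00, 14:20–15:10, 15:30–15:40.
Pablo ∩ Callum ∩ Noor ∩ Sven: 07:40–09:00, 14:20–14:50, 15:30–15:40.
Pablo ∩ Callum ∩ Noor ∩ Sven ∩ Ravi: 07:40–09:00.
Windows ≥ 30 min: 07:40–09:00.
Earliest such window starts at 07:40.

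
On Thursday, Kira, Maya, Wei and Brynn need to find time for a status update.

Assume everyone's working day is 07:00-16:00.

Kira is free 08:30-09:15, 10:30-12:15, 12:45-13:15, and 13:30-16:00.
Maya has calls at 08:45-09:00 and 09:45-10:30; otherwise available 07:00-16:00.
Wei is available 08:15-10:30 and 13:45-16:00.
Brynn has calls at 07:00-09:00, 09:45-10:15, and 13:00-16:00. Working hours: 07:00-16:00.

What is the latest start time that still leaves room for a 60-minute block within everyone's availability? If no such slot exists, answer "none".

none

Maya free within 07:00–16:00: 07:00–08:45, 09:00–09:45, 10:30–16:00.
Brynn free within 07:00–16:00: 09:00–09:45, 10:15–13:00.
Kira ∩ Maya: 08:30–08:45, 09:00–09:15, 10:30–12:15, 12:45–13:15, 13:30–16:00.
Kira ∩ Maya ∩ Wei: 08:30–08:45, 09:00–09:15, 13:45–16:00.
Kira ∩ Maya ∩ Wei ∩ Brynn: 09:00–09:15.
Windows ≥ 60 min: (none).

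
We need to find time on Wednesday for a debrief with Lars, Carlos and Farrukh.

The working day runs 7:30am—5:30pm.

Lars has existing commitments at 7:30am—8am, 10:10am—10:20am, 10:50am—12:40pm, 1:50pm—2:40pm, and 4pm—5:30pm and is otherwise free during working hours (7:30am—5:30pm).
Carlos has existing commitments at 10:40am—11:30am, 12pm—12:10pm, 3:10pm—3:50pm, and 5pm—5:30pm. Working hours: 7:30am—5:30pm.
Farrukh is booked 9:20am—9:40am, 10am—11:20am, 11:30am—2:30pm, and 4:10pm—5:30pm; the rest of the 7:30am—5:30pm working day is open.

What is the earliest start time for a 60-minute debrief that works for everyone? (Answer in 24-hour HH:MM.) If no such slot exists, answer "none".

08:00

Lars free within 07:30–17:30: 08:00–10:10, 10:20–10:50, 12:40–13:50, 14:40–16:00.
Carlos free within 07:30–17:30: 07:30–10:40, 11:30–12:00, 12:10–15:10, 15:50–17:00.
Farrukh free within 07:30–17:30: 07:30–09:20, 09:40–10:00, 11:20–11:30, 14:30–16:10.
Lars ∩ Carlos: 08:00–10:10, 10:20–10:40, 12:40–13:50, 14:40–15:10, 15:50–16:00.
Lars ∩ Carlos ∩ Farrukh: 08:00–09:20, 09:40–10:00, 14:40–15:10, 15:50–16:00.
Windows ≥ 60 min: 08:00–09:20.
Earliest such window starts at 08:00.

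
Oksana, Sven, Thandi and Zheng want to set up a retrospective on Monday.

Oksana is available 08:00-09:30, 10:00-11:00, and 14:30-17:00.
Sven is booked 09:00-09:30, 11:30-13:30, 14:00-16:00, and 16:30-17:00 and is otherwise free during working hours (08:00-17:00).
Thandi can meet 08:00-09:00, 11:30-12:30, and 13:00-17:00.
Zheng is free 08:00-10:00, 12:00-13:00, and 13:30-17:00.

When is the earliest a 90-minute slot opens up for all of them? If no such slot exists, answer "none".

none

Sven free within 08:00–17:00: 08:00–09:00, 09:30–11:30, 13:30–14:00, 16:00–16:30.
Oksana ∩ Sven: 08:00–09:00, 10:00–11:00, 16:00–16:30.
Oksana ∩ Sven ∩ Thandi: 08:00–09:00, 16:00–16:30.
Oksana ∩ Sven ∩ Thandi ∩ Zheng: 08:00–09:00, 16:00–16:30.
Windows ≥ 90 min: (none).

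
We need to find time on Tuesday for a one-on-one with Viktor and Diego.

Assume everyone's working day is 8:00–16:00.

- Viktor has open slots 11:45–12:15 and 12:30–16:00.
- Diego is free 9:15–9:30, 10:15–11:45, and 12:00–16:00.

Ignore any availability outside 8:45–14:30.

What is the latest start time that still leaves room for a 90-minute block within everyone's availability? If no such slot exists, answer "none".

Viktor ∩ Diego: 12:00–12:15, 12:30–16:00.
Restricted to 08:45–14:30: 12:00–12:15, 12:30–14:30.
Windows ≥ 90 min: 12:30–14:30.
Latest start in the last window 12:30–14:30 is 14:30 − 90 min = 13:00.

13:00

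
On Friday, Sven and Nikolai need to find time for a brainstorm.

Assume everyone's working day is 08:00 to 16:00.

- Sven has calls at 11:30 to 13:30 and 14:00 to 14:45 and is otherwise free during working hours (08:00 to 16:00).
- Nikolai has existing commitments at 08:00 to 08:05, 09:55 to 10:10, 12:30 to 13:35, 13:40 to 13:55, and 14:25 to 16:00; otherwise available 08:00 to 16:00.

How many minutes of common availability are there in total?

200 minutes

Sven free within 08:00–16:00: 08:00–11:30, 13:30–14:00, 14:45–16:00.
Nikolai free within 08:00–16:00: 08:05–09:55, 10:10–12:30, 13:35–13:40, 13:55–14:25.
Sven ∩ Nikolai: 08:05–09:55, 10:10–11:30, 13:35–13:40, 13:55–14:00.
Total common minutes: 110 + 80 + 5 + 5 = 200.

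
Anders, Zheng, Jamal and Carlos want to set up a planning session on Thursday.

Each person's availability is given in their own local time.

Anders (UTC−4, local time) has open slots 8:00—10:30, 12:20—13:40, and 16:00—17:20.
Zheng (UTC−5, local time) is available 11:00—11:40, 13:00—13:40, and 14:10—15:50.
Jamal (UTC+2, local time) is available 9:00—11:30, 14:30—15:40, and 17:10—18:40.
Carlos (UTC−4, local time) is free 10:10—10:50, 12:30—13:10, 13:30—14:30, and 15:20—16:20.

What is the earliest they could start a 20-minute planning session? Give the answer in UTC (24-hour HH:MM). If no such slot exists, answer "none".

none

Anders → UTC: 12:00–14:30, 16:20–17:40, 20:00–21:20.
Zheng → UTC: 16:00–16:40, 18:00–18:40, 19:10–20:50.
Jamal → UTC: 07:00–09:30, 12:30–13:40, 15:10–16:40.
Carlos → UTC: 14:10–14:50, 16:30–17:10, 17:30–18:30, 19:20–20:20.
Anders ∩ Zheng: 16:20–16:40, 20:00–20:50.
Anders ∩ Zheng ∩ Jamal: 16:20–16:40.
Anders ∩ Zheng ∩ Jamal ∩ Carlos: 16:30–16:40.
Windows ≥ 20 min: (none).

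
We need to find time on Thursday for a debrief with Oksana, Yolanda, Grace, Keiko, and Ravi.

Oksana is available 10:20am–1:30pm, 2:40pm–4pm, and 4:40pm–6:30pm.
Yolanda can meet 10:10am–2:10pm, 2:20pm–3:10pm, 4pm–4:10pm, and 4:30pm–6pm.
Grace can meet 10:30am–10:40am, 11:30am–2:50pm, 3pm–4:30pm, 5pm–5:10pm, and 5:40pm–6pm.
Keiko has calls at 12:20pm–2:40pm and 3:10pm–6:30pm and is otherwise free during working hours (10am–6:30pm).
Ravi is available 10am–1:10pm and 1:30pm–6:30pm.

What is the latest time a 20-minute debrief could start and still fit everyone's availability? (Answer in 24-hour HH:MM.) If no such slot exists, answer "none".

Keiko free within 10:00–18:30: 10:00–12:20, 14:40–15:10.
Oksana ∩ Yolanda: 10:20–13:30, 14:40–15:10, 16:40–18:00.
Oksana ∩ Yolanda ∩ Grace: 10:30–10:40, 11:30–13:30, 14:40–14:50, 15:00–15:10, 17:00–17:10, 17:40–18:00.
Oksana ∩ Yolanda ∩ Grace ∩ Keiko: 10:30–10:40, 11:30–12:20, 14:40–14:50, 15:00–15:10.
Oksana ∩ Yolanda ∩ Grace ∩ Keiko ∩ Ravi: 10:30–10:40, 11:30–12:20, 14:40–14:50, 15:00–15:10.
Windows ≥ 20 min: 11:30–12:20.
Latest start in the last window 11:30–12:20 is 12:20 − 20 min = 12:00.

12:00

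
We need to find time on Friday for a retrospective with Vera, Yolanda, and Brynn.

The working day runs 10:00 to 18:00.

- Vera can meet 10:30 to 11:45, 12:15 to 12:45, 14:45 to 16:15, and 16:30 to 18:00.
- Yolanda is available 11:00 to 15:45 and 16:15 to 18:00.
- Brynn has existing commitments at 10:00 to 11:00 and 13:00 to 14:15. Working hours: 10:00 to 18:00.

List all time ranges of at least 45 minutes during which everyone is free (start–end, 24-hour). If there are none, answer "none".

11:00–11:45, 14:45–15:45, 16:30–18:00

Brynn free within 10:00–18:00: 11:00–13:00, 14:15–18:00.
Vera ∩ Yolanda: 11:00–11:45, 12:15–12:45, 14:45–15:45, 16:30–18:00.
Vera ∩ Yolanda ∩ Brynn: 11:00–11:45, 12:15–12:45, 14:45–15:45, 16:30–18:00.
Windows ≥ 45 min: 11:00–11:45, 14:45–15:45, 16:30–18:00.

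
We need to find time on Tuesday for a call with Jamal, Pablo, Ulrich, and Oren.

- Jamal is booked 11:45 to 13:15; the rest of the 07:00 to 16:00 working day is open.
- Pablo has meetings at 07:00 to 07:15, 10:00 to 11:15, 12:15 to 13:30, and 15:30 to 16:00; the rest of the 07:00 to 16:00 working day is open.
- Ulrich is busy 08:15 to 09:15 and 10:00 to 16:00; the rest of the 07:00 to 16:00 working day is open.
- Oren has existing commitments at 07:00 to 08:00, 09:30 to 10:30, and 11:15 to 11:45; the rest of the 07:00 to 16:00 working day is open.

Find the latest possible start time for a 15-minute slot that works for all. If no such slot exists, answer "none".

09:15

Jamal free within 07:00–16:00: 07:00–11:45, 13:15–16:00.
Pablo free within 07:00–16:00: 07:15–10:00, 11:15–12:15, 13:30–15:30.
Ulrich free within 07:00–16:00: 07:00–08:15, 09:15–10:00.
Oren free within 07:00–16:00: 08:00–09:30, 10:30–11:15, 11:45–16:00.
Jamal ∩ Pablo: 07:15–10:00, 11:15–11:45, 13:30–15:30.
Jamal ∩ Pablo ∩ Ulrich: 07:15–08:15, 09:15–10:00.
Jamal ∩ Pablo ∩ Ulrich ∩ Oren: 08:00–08:15, 09:15–09:30.
Windows ≥ 15 min: 08:00–08:15, 09:15–09:30.
Latest start in the last window 09:15–09:30 is 09:30 − 15 min = 09:15.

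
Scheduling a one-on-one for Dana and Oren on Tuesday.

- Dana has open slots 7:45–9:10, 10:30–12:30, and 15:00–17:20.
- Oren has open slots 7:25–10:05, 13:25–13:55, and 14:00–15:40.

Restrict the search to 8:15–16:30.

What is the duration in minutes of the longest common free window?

Dana ∩ Oren: 07:45–09:10, 15:00–15:40.
Restricted to 08:15–16:30: 08:15–09:10, 15:00–15:40.
Common window lengths: 55, 40 min; longest is 55.

55 minutes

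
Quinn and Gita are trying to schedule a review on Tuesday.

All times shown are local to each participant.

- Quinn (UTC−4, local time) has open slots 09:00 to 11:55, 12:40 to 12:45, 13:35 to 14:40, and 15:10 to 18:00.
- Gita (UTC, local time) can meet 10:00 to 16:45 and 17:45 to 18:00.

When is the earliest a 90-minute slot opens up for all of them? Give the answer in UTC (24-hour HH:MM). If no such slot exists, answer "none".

13:00

Quinn → UTC: 13:00–15:55, 16:40–16:45, 17:35–18:40, 19:10–22:00.
Gita → UTC: 10:00–16:45, 17:45–18:00.
Quinn ∩ Gita: 13:00–15:55, 16:40–16:45, 17:45–18:00.
Windows ≥ 90 min: 13:00–15:55.
Earliest such window starts at 13:00.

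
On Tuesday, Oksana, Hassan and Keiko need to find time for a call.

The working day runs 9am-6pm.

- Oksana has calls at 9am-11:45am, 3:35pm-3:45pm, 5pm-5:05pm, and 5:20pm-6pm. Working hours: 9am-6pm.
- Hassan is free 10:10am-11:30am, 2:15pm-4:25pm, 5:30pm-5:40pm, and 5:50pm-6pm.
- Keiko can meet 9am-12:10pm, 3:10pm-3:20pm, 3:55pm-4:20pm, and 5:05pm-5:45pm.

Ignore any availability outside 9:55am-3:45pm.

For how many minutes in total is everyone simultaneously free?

Oksana free within 09:00–18:00: 11:45–15:35, 15:45–17:00, 17:05–17:20.
Oksana ∩ Hassan: 14:15–15:35, 15:45–16:25.
Oksana ∩ Hassan ∩ Keiko: 15:10–15:20, 15:55–16:20.
Restricted to 09:55–15:45: 15:10–15:20.
Total common minutes: 10.

10 minutes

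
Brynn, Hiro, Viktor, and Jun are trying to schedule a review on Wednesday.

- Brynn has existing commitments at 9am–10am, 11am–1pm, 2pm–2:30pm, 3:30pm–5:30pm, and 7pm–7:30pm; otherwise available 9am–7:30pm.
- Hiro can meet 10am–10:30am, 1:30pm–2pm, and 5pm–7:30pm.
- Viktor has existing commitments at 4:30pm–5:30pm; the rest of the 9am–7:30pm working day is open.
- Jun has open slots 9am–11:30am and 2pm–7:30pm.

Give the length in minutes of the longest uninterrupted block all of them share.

90 minutes

Brynn free within 09:00–19:30: 10:00–11:00, 13:00–14:00, 14:30–15:30, 17:30–19:00.
Viktor free within 09:00–19:30: 09:00–16:30, 17:30–19:30.
Brynn ∩ Hiro: 10:00–10:30, 13:30–14:00, 17:30–19:00.
Brynn ∩ Hiro ∩ Viktor: 10:00–10:30, 13:30–14:00, 17:30–19:00.
Brynn ∩ Hiro ∩ Viktor ∩ Jun: 10:00–10:30, 17:30–19:00.
Common window lengths: 30, 90 min; longest is 90.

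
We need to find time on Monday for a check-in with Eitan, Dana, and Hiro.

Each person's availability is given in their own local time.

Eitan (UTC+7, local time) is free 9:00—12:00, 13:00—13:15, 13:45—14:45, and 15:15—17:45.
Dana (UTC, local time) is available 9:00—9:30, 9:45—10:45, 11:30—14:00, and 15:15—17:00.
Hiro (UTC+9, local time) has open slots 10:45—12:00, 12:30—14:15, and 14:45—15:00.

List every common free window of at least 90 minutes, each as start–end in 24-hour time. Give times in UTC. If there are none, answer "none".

none

Eitan → UTC: 02:00–05:00, 06:00–06:15, 06:45–07:45, 08:15–10:45.
Dana → UTC: 09:00–09:30, 09:45–10:45, 11:30–14:00, 15:15–17:00.
Hiro → UTC: 01:45–03:00, 03:30–05:15, 05:45–06:00.
Eitan ∩ Dana: 09:00–09:30, 09:45–10:45.
Eitan ∩ Dana ∩ Hiro: (none).
Windows ≥ 90 min: (none).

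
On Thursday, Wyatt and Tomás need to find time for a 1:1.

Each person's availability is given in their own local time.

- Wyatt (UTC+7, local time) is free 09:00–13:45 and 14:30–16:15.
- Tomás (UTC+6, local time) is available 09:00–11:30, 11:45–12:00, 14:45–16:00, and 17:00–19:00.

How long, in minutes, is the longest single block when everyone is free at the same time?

150 minutes

Wyatt → UTC: 02:00–06:45, 07:30–09:15.
Tomás → UTC: 03:00–05:30, 05:45–06:00, 08:45–10:00, 11:00–13:00.
Wyatt ∩ Tomás: 03:00–05:30, 05:45–06:00, 08:45–09:15.
Common window lengths: 150, 15, 30 min; longest is 150.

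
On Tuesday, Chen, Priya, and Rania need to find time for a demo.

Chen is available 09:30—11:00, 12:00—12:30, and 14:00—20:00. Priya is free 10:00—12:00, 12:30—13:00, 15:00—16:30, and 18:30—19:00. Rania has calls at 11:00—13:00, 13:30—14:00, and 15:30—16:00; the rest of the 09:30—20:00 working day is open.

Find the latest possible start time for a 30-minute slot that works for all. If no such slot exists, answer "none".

18:30

Rania free within 09:30–20:00: 09:30–11:00, 13:00–13:30, 14:00–15:30, 16:00–20:00.
Chen ∩ Priya: 10:00–11:00, 15:00–16:30, 18:30–19:00.
Chen ∩ Priya ∩ Rania: 10:00–11:00, 15:00–15:30, 16:00–16:30, 18:30–19:00.
Windows ≥ 30 min: 10:00–11:00, 15:00–15:30, 16:00–16:30, 18:30–19:00.
Latest start in the last window 18:30–19:00 is 19:00 − 30 min = 18:30.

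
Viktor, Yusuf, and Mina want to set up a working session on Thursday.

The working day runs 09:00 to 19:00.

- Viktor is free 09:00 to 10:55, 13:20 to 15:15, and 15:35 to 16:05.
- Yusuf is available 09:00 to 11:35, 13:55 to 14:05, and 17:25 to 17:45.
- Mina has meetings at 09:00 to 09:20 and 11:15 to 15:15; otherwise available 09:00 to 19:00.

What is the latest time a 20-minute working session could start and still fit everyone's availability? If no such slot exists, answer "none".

10:35

Mina free within 09:00–19:00: 09:20–11:15, 15:15–19:00.
Viktor ∩ Yusuf: 09:00–10:55, 13:55–14:05.
Viktor ∩ Yusuf ∩ Mina: 09:20–10:55.
Windows ≥ 20 min: 09:20–10:55.
Latest start in the last window 09:20–10:55 is 10:55 − 20 min = 10:35.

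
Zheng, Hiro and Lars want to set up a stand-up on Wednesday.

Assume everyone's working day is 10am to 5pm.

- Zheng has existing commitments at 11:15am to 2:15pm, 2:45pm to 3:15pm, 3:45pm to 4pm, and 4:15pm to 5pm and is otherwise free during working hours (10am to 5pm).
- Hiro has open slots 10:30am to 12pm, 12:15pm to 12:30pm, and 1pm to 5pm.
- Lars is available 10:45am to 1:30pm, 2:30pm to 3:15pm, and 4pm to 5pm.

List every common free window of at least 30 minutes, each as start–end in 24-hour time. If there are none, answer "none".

10:45–11:15

Zheng free within 10:00–17:00: 10:00–11:15, 14:15–14:45, 15:15–15:45, 16:00–16:15.
Zheng ∩ Hiro: 10:30–11:15, 14:15–14:45, 15:15–15:45, 16:00–16:15.
Zheng ∩ Hiro ∩ Lars: 10:45–11:15, 14:30–14:45, 16:00–16:15.
Windows ≥ 30 min: 10:45–11:15.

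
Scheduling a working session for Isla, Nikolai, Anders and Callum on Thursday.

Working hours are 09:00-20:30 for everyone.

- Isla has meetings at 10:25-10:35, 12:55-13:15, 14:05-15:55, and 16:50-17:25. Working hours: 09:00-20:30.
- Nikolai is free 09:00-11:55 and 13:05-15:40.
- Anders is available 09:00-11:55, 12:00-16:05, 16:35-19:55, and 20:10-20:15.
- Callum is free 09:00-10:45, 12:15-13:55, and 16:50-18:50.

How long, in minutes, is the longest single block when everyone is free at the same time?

Isla free within 09:00–20:30: 09:00–10:25, 10:35–12:55, 13:15–14:05, 15:55–16:50, 17:25–20:30.
Isla ∩ Nikolai: 09:00–10:25, 10:35–11:55, 13:15–14:05.
Isla ∩ Nikolai ∩ Anders: 09:00–10:25, 10:35–11:55, 13:15–14:05.
Isla ∩ Nikolai ∩ Anders ∩ Callum: 09:00–10:25, 10:35–10:45, 13:15–13:55.
Common window lengths: 85, 10, 40 min; longest is 85.

85 minutes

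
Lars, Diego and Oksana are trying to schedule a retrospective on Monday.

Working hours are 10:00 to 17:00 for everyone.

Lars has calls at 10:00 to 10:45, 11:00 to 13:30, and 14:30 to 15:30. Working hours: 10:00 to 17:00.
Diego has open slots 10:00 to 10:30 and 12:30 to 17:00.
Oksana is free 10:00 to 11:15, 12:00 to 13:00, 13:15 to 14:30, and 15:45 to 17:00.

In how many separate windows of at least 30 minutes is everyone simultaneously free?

Lars free within 10:00–17:00: 10:45–11:00, 13:30–14:30, 15:30–17:00.
Lars ∩ Diego: 13:30–14:30, 15:30–17:00.
Lars ∩ Diego ∩ Oksana: 13:30–14:30, 15:45–17:00.
Windows ≥ 30 min: 13:30–14:30, 15:45–17:00.
That's 2 windows.

2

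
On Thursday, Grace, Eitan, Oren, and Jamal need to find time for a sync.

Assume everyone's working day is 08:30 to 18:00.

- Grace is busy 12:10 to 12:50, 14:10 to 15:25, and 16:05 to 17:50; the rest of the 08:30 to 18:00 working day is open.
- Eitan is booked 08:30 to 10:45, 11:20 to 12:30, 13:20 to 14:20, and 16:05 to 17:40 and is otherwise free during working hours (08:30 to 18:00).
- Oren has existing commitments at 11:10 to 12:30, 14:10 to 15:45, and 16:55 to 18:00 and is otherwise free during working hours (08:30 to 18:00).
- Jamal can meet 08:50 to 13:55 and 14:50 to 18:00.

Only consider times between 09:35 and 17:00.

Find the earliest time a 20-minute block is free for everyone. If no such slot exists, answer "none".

10:45

Grace free within 08:30–18:00: 08:30–12:10, 12:50–14:10, 15:25–16:05, 17:50–18:00.
Eitan free within 08:30–18:00: 10:45–11:20, 12:30–13:20, 14:20–16:05, 17:40–18:00.
Oren free within 08:30–18:00: 08:30–11:10, 12:30–14:10, 15:45–16:55.
Grace ∩ Eitan: 10:45–11:20, 12:50–13:20, 15:25–16:05, 17:50–18:00.
Grace ∩ Eitan ∩ Oren: 10:45–11:10, 12:50–13:20, 15:45–16:05.
Grace ∩ Eitan ∩ Oren ∩ Jamal: 10:45–11:10, 12:50–13:20, 15:45–16:05.
Restricted to 09:35–17:00: 10:45–11:10, 12:50–13:20, 15:45–16:05.
Windows ≥ 20 min: 10:45–11:10, 12:50–13:20, 15:45–16:05.
Earliest such window starts at 10:45.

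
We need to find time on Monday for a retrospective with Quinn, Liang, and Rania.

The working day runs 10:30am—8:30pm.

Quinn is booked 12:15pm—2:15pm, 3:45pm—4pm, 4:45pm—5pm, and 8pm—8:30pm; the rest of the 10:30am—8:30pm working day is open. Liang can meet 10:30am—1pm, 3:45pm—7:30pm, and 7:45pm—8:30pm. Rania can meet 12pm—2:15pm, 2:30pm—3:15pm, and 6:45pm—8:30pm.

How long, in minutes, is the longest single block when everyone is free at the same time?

Quinn free within 10:30–20:30: 10:30–12:15, 14:15–15:45, 16:00–16:45, 17:00–20:00.
Quinn ∩ Liang: 10:30–12:15, 16:00–16:45, 17:00–19:30, 19:45–20:00.
Quinn ∩ Liang ∩ Rania: 12:00–12:15, 18:45–19:30, 19:45–20:00.
Common window lengths: 15, 45, 15 min; longest is 45.

45 minutes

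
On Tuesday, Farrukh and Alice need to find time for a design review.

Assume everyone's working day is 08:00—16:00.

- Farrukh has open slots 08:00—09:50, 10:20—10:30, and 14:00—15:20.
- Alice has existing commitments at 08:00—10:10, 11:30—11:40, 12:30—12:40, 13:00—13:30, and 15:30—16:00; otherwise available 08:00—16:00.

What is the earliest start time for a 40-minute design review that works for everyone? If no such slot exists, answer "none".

14:00

Alice free within 08:00–16:00: 10:10–11:30, 11:40–12:30, 12:40–13:00, 13:30–15:30.
Farrukh ∩ Alice: 10:20–10:30, 14:00–15:20.
Windows ≥ 40 min: 14:00–15:20.
Earliest such window starts at 14:00.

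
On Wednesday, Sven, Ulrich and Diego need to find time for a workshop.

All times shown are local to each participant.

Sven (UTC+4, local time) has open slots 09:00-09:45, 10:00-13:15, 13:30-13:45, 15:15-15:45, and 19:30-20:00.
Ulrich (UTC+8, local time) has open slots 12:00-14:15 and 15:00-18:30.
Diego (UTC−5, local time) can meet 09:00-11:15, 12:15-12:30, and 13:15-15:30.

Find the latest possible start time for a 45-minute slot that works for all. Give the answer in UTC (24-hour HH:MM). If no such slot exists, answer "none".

Sven → UTC: 05:00–05:45, 06:00–09:15, 09:30–09:45, 11:15–11:45, 15:30–16:00.
Ulrich → UTC: 04:00–06:15, 07:00–10:30.
Diego → UTC: 14:00–16:15, 17:15–17:30, 18:15–20:30.
Sven ∩ Ulrich: 05:00–05:45, 06:00–06:15, 07:00–09:15, 09:30–09:45.
Sven ∩ Ulrich ∩ Diego: (none).
Windows ≥ 45 min: (none).

none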